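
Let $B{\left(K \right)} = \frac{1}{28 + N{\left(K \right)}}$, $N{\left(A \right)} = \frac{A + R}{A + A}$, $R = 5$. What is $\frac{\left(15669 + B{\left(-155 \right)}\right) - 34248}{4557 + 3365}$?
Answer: $- \frac{8202613}{3497563} \approx -2.3452$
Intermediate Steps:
$N{\left(A \right)} = \frac{5 + A}{2 A}$ ($N{\left(A \right)} = \frac{A + 5}{A + A} = \frac{5 + A}{2 A}$)
$B{\left(K \right)} = \frac{1}{28 + \frac{5 + K}{2 K}}$
$\frac{\left(15669 + B{\left(-155 \right)}\right) - 34248}{4557 + 3365} = \frac{\left(15669 + 2 \left(-155\right) \frac{1}{5 + 57 \left(-155\right)}\right) - 34248}{4557 + 3365} = \frac{\left(15669 + 2 \left(-155\right) \frac{1}{5 - 8835}\right) - 34248}{7922} = \left(\left(15669 + 2 \left(-155\right) \frac{1}{-8830}\right) - 34248\right) \frac{1}{7922} = \left(\left(15669 + 2 \left(-155\right) \left(- \frac{1}{8830}\right)\right) - 34248\right) \frac{1}{7922} = \left(\left(15669 + \frac{31}{883}\right) - 34248\right) \frac{1}{7922} = \left(\frac{13835758}{883} - 34248\right) \frac{1}{7922} = \left(- \frac{16405226}{883}\right) \frac{1}{7922} = - \frac{8202613}{3497563}$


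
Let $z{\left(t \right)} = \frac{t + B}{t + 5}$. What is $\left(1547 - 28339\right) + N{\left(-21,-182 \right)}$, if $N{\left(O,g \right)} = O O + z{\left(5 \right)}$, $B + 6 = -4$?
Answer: $- \frac{52703}{2} \approx -26352.0$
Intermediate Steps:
$B = -10$ ($B = -6 - 4 = -10$)
$z{\left(t \right)} = \frac{-10 + t}{5 + t}$ ($z{\left(t \right)} = \frac{t - 10}{t + 5} = \frac{-10 + t}{5 + t}$)
$N{\left(O,g \right)} = - \frac{1}{2} + O^{2}$ ($N{\left(O,g \right)} = O O + \frac{-10 + 5}{5 + 5} = O^{2} + \frac{1}{10} \left(-5\right) = O^{2} - \frac{1}{2} = - \frac{1}{2} + O^{2}$)
$\left(1547 - 28339\right) + N{\left(-21,-182 \right)} = \left(1547 - 28339\right) - \left(\frac{1}{2} - \left(-21\right)^{2}\right) = -26792 + \left(- \frac{1}{2} + 441\right) = -26792 + \frac{881}{2} = - \frac{52703}{2}$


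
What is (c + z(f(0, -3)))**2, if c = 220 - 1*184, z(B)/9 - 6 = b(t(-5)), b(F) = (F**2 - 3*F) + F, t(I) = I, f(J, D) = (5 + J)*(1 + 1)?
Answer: 164025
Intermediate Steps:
f(J, D) = 10 + 2*J (f(J, D) = (5 + J)*2 = 10 + 2*J)
b(F) = F**2 - 2*F
z(B) = 369 (z(B) = 54 + 9*(-5*(-2 - 5)) = 54 + 9*(-5*(-7)) = 54 + 9*35 = 54 + 315 = 369)
c = 36 (c = 220 - 184 = 36)
(c + z(f(0, -3)))**2 = (36 + 369)**2 = 405**2 = 164025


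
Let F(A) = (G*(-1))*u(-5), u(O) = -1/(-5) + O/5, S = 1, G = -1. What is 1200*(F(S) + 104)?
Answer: 123840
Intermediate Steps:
u(O) = ⅕ + O/5 (u(O) = -1*(-⅕) + O*(⅕) = ⅕ + O/5)
F(A) = -⅘ (F(A) = (-1*(-1))*(⅕ + (⅕)*(-5)) = 1*(⅕ - 1) = 1*(-⅘) = -⅘)
1200*(F(S) + 104) = 1200*(-⅘ + 104) = 1200*(516/5) = 123840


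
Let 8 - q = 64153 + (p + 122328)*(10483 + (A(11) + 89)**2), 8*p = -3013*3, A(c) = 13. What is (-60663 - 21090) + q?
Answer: -20252889079/8 ≈ -2.5316e+9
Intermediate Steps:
p = -9039/8 (p = (-3013*3)/8 = (1/8)*(-9039) = -9039/8 ≈ -1129.9)
q = -20252235055/8 (q = 8 - (64153 + (-9039/8 + 122328)*(10483 + (13 + 89)**2)) = 8 - (64153 + 969585*(10483 + 102**2)/8) = 8 - (64153 + 969585*(10483 + 10404)/8) = 8 - (64153 + (969585/8)*20887) = 8 - (64153 + 20251721895/8) = 8 - 1*20252235119/8 = 8 - 20252235119/8 = -20252235055/8 ≈ -2.5315e+9)
(-60663 - 21090) + q = (-60663 - 21090) - 20252235055/8 = -81753 - 20252235055/8 = -20252889079/8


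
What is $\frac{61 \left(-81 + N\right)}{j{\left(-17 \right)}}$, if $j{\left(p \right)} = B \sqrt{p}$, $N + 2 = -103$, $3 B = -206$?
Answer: $- \frac{17019 i \sqrt{17}}{1751} \approx - 40.075 i$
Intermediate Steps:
$B = - \frac{206}{3}$ ($B = \frac{1}{3} \left(-206\right) = - \frac{206}{3} \approx -68.667$)
$N = -105$ ($N = -2 - 103 = -105$)
$j{\left(p \right)} = - \frac{206 \sqrt{p}}{3}$
$\frac{61 \left(-81 + N\right)}{j{\left(-17 \right)}} = \frac{61 \left(-81 - 105\right)}{\left(- \frac{206}{3}\right) \sqrt{-17}} = \frac{61 \left(-186\right)}{\left(- \frac{206}{3}\right) i \sqrt{17}} = - \frac{11346}{\left(- \frac{206}{3}\right) i \sqrt{17}} = - 11346 \frac{3 i \sqrt{17}}{3502} = - \frac{17019 i \sqrt{17}}{1751}$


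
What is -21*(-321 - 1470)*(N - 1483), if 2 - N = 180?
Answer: -62471871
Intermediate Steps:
N = -178 (N = 2 - 1*180 = 2 - 180 = -178)
-21*(-321 - 1470)*(N - 1483) = -21*(-321 - 1470)*(-178 - 1483) = -(-37611)*(-1661) = -21*2974851 = -62471871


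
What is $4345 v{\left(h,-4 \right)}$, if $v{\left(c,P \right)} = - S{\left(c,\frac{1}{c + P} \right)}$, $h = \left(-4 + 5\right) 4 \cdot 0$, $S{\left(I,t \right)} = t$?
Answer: $\frac{4345}{4} \approx 1086.3$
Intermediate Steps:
$h = 0$ ($h = 1 \cdot 0 = 0$)
$v{\left(c,P \right)} = - \frac{1}{P + c}$ ($v{\left(c,P \right)} = - \frac{1}{c + P} = - \frac{1}{P + c}$)
$4345 v{\left(h,-4 \right)} = 4345 \left(- \frac{1}{-4 + 0}\right) = 4345 \left(- \frac{1}{-4}\right) = 4345 \left(\left(-1\right) \left(- \frac{1}{4}\right)\right) = 4345 \cdot \frac{1}{4} = \frac{4345}{4}$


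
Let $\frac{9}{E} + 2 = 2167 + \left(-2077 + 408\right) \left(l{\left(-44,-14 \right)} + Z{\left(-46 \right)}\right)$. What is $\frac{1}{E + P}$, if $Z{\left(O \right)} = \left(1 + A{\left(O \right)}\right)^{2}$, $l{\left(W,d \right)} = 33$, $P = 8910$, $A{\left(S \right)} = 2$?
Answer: $\frac{67933}{605283021} \approx 0.00011223$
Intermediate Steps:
$Z{\left(O \right)} = 9$ ($Z{\left(O \right)} = \left(1 + 2\right)^{2} = 3^{2} = 9$)
$E = - \frac{9}{67933}$ ($E = \frac{9}{-2 + \left(2167 + \left(-2077 + 408\right) \left(33 + 9\right)\right)} = \frac{9}{-2 + \left(2167 - 70098\right)} = \frac{9}{-2 - 67931} = \frac{9}{-67933} = 9 \left(- \frac{1}{67933}\right) = - \frac{9}{67933} \approx -0.00013248$)
$\frac{1}{E + P} = \frac{1}{- \frac{9}{67933} + 8910} = \frac{1}{\frac{605283021}{67933}} = \frac{67933}{605283021}$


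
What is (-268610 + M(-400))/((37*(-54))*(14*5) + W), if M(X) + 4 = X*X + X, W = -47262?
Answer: 18169/31187 ≈ 0.58258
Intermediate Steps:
M(X) = -4 + X + X**2 (M(X) = -4 + (X*X + X) = -4 + (X**2 + X) = -4 + (X + X**2) = -4 + X + X**2)
(-268610 + M(-400))/((37*(-54))*(14*5) + W) = (-268610 + (-4 - 400 + (-400)**2))/((37*(-54))*(14*5) - 47262) = (-268610 + (-4 - 400 + 160000))/(-1998*70 - 47262) = (-268610 + 159596)/(-139860 - 47262) = -109014/(-187122) = -109014*(-1/187122) = 18169/31187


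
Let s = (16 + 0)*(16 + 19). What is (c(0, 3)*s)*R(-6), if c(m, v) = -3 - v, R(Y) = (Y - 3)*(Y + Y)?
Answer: -362880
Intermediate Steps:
R(Y) = 2*Y*(-3 + Y) (R(Y) = (-3 + Y)*(2*Y) = 2*Y*(-3 + Y))
s = 560 (s = 16*35 = 560)
(c(0, 3)*s)*R(-6) = ((-3 - 1*3)*560)*(2*(-6)*(-3 - 6)) = ((-3 - 3)*560)*(2*(-6)*(-9)) = -6*560*108 = -3360*108 = -362880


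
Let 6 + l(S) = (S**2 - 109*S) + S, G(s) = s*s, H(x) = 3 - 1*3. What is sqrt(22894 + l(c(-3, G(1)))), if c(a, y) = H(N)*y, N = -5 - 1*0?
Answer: 2*sqrt(5722) ≈ 151.29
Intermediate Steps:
N = -5 (N = -5 + 0 = -5)
H(x) = 0 (H(x) = 3 - 3 = 0)
G(s) = s**2
c(a, y) = 0 (c(a, y) = 0*y = 0)
l(S) = -6 + S**2 - 108*S (l(S) = -6 + ((S**2 - 109*S) + S) = -6 + (S**2 - 108*S) = -6 + S**2 - 108*S)
sqrt(22894 + l(c(-3, G(1)))) = sqrt(22894 + (-6 + 0**2 - 108*0)) = sqrt(22894 + (-6 + 0 + 0)) = sqrt(22894 - 6) = sqrt(22888) = 2*sqrt(5722)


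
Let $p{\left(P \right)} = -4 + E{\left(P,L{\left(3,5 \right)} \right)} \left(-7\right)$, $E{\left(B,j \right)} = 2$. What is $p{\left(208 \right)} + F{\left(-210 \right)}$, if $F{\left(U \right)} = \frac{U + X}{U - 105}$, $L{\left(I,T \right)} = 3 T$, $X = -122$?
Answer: $- \frac{5338}{315} \approx -16.946$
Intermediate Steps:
$F{\left(U \right)} = \frac{-122 + U}{-105 + U}$ ($F{\left(U \right)} = \frac{U - 122}{U - 105} = \frac{-122 + U}{-105 + U}$)
$p{\left(P \right)} = -18$ ($p{\left(P \right)} = -4 + 2 \left(-7\right) = -4 - 14 = -18$)
$p{\left(208 \right)} + F{\left(-210 \right)} = -18 + \frac{-122 - 210}{-105 - 210} = -18 + \frac{1}{-315} \left(-332\right) = -18 - - \frac{332}{315} = -18 + \frac{332}{315} = - \frac{5338}{315}$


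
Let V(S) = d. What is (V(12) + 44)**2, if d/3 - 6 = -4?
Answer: 2500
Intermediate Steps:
d = 6 (d = 18 + 3*(-4) = 18 - 12 = 6)
V(S) = 6
(V(12) + 44)**2 = (6 + 44)**2 = 50**2 = 2500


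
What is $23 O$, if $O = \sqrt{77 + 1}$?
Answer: $23 \sqrt{78} \approx 203.13$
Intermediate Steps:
$O = \sqrt{78} \approx 8.8318$
$23 O = 23 \sqrt{78}$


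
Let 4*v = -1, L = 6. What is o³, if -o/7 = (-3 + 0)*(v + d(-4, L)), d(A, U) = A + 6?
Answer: 3176523/64 ≈ 49633.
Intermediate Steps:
d(A, U) = 6 + A
v = -¼ (v = (¼)*(-1) = -¼ ≈ -0.25000)
o = 147/4 (o = -7*(-3 + 0)*(-¼ + (6 - 4)) = -(-21)*(-¼ + 2) = -(-21)*7/4 = -7*(-21/4) = 147/4 ≈ 36.750)
o³ = (147/4)³ = 3176523/64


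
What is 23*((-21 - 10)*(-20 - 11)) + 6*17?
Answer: 22205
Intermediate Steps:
23*((-21 - 10)*(-20 - 11)) + 6*17 = 23*(-31*(-31)) + 102 = 23*961 + 102 = 22103 + 102 = 22205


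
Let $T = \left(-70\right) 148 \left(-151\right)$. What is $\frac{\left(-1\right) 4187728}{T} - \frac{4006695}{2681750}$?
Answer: $- \frac{87491764771}{20976112150} \approx -4.171$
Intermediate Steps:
$T = 1564360$ ($T = \left(-10360\right) \left(-151\right) = 1564360$)
$\frac{\left(-1\right) 4187728}{T} - \frac{4006695}{2681750} = \frac{\left(-1\right) 4187728}{1564360} - \frac{4006695}{2681750} = \left(-4187728\right) \frac{1}{1564360} - \frac{801339}{536350} = - \frac{523466}{195545} - \frac{801339}{536350} = - \frac{87491764771}{20976112150}$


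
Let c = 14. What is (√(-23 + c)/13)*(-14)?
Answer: -42*I/13 ≈ -3.2308*I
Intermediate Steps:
(√(-23 + c)/13)*(-14) = (√(-23 + 14)/13)*(-14) = (√(-9)/13)*(-14) = ((3*I)/13)*(-14) = (3*I/13)*(-14) = -42*I/13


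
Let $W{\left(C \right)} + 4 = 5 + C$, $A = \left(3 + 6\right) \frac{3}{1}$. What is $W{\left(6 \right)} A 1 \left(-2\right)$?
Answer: $-378$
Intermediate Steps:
$A = 27$ ($A = 9 \cdot 3 \cdot 1 = 9 \cdot 3 = 27$)
$W{\left(C \right)} = 1 + C$ ($W{\left(C \right)} = -4 + \left(5 + C\right) = 1 + C$)
$W{\left(6 \right)} A 1 \left(-2\right) = \left(1 + 6\right) 27 \cdot 1 \left(-2\right) = 7 \cdot 27 \left(-2\right) = 189 \left(-2\right) = -378$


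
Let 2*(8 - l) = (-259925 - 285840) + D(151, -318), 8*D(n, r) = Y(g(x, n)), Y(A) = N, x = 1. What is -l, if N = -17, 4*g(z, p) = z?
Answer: -4366265/16 ≈ -2.7289e+5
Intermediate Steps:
g(z, p) = z/4
Y(A) = -17
D(n, r) = -17/8 (D(n, r) = (⅛)*(-17) = -17/8)
l = 4366265/16 (l = 8 - ((-259925 - 285840) - 17/8)/2 = 8 - (-545765 - 17/8)/2 = 8 - ½*(-4366137/8) = 8 + 4366137/16 = 4366265/16 ≈ 2.7289e+5)
-l = -1*4366265/16 = -4366265/16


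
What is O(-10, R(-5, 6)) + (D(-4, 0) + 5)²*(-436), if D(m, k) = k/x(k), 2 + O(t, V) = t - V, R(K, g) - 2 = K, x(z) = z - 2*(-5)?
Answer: -10909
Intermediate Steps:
x(z) = 10 + z (x(z) = z + 10 = 10 + z)
R(K, g) = 2 + K
O(t, V) = -2 + t - V (O(t, V) = -2 + (t - V) = -2 + t - V)
D(m, k) = k/(10 + k)
O(-10, R(-5, 6)) + (D(-4, 0) + 5)²*(-436) = (-2 - 10 - (2 - 5)) + (0/(10 + 0) + 5)²*(-436) = (-2 - 10 - 1*(-3)) + (0/10 + 5)²*(-436) = (-2 - 10 + 3) + (0*(⅒) + 5)²*(-436) = -9 + (0 + 5)²*(-436) = -9 + 5²*(-436) = -9 + 25*(-436) = -9 - 10900 = -10909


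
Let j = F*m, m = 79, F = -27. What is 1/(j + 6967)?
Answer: 1/4834 ≈ 0.00020687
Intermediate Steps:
j = -2133 (j = -27*79 = -2133)
1/(j + 6967) = 1/(-2133 + 6967) = 1/4834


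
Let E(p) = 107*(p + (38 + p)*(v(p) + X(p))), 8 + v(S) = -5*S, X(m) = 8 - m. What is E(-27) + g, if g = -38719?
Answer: 149066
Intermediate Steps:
v(S) = -8 - 5*S
E(p) = 107*p - 642*p*(38 + p) (E(p) = 107*(p + (38 + p)*((-8 - 5*p) + (8 - p))) = 107*(p + (38 + p)*(-6*p)) = 107*(p - 6*p*(38 + p)) = 107*p - 642*p*(38 + p))
E(-27) + g = 107*(-27)*(-227 - 6*(-27)) - 38719 = 107*(-27)*(-227 + 162) - 38719 = 107*(-27)*(-65) - 38719 = 187785 - 38719 = 149066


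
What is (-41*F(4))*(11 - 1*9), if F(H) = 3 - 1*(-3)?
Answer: -492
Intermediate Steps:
F(H) = 6 (F(H) = 3 + 3 = 6)
(-41*F(4))*(11 - 1*9) = (-41*6)*(11 - 1*9) = -246*(11 - 9) = -246*2 = -492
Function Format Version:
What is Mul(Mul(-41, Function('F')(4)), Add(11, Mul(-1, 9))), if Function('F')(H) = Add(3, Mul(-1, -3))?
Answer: -492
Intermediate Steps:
Function('F')(H) = 6 (Function('F')(H) = Add(3, 3) = 6)
Mul(Mul(-41, Function('F')(4)), Add(11, Mul(-1, 9))) = Mul(Mul(-41, 6), Add(11, Mul(-1, 9))) = Mul(-246, Add(11, -9)) = Mul(-246, 2) = -492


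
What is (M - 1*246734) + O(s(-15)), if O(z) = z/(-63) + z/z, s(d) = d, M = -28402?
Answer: -5777830/21 ≈ -2.7514e+5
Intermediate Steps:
O(z) = 1 - z/63 (O(z) = z*(-1/63) + 1 = -z/63 + 1 = 1 - z/63)
(M - 1*246734) + O(s(-15)) = (-28402 - 1*246734) + (1 - 1/63*(-15)) = (-28402 - 246734) + (1 + 5/21) = -275136 + 26/21 = -5777830/21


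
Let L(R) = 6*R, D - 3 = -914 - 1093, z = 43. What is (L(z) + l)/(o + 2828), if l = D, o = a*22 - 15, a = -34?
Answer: -1746/2065 ≈ -0.84552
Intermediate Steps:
D = -2004 (D = 3 + (-914 - 1093) = 3 - 2007 = -2004)
o = -763 (o = -34*22 - 15 = -748 - 15 = -763)
l = -2004
(L(z) + l)/(o + 2828) = (6*43 - 2004)/(-763 + 2828) = (258 - 2004)/2065 = -1746*1/2065 = -1746/2065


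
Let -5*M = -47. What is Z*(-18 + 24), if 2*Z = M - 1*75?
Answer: -984/5 ≈ -196.80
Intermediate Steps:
M = 47/5 (M = -1/5*(-47) = 47/5 ≈ 9.4000)
Z = -164/5 (Z = (47/5 - 1*75)/2 = (47/5 - 75)/2 = (1/2)*(-328/5) = -164/5 ≈ -32.800)
Z*(-18 + 24) = -164*(-18 + 24)/5 = -164/5*6 = -984/5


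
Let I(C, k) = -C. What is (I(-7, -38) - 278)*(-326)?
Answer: 88346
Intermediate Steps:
(I(-7, -38) - 278)*(-326) = (-1*(-7) - 278)*(-326) = (7 - 278)*(-326) = -271*(-326) = 88346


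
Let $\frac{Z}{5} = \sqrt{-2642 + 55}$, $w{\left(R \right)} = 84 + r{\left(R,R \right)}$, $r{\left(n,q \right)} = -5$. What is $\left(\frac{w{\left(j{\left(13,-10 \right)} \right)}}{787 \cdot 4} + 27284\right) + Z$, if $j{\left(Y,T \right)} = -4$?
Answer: $\frac{85890111}{3148} + 5 i \sqrt{2587} \approx 27284.0 + 254.31 i$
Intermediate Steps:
$w{\left(R \right)} = 79$ ($w{\left(R \right)} = 84 - 5 = 79$)
$Z = 5 i \sqrt{2587}$ ($Z = 5 \sqrt{-2642 + 55} = 5 \sqrt{-2587} = 5 i \sqrt{2587} \approx 254.31 i$)
$\left(\frac{w{\left(j{\left(13,-10 \right)} \right)}}{787 \cdot 4} + 27284\right) + Z = \left(\frac{79}{787 \cdot 4} + 27284\right) + 5 i \sqrt{2587} = \left(\frac{79}{3148} + 27284\right) + 5 i \sqrt{2587} = \frac{85890111}{3148} + 5 i \sqrt{2587}$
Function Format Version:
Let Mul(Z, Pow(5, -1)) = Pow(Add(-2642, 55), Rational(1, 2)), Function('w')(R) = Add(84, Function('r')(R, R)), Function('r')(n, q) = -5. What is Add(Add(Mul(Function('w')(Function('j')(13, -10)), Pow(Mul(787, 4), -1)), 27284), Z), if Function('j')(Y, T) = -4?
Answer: Add(Rational(85890111, 3148), Mul(5, I, Pow(2587, Rational(1, 2)))) ≈ Add(27284., Mul(254.31, I))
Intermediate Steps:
Function('w')(R) = 79 (Function('w')(R) = Add(84, -5) = 79)
Z = Mul(5, I, Pow(2587, Rational(1, 2))) (Z = Mul(5, Pow(Add(-2642, 55), Rational(1, 2))) = Mul(5, Pow(-2587, Rational(1, 2))) = Mul(5, Mul(I, Pow(2587, Rational(1, 2)))) = Mul(5, I, Pow(2587, Rational(1, 2))) ≈ Mul(254.31, I))
Add(Add(Mul(Function('w')(Function('j')(13, -10)), Pow(Mul(787, 4), -1)), 27284), Z) = Add(Add(Mul(79, Pow(Mul(787, 4), -1)), 27284), Mul(5, I, Pow(2587, Rational(1, 2)))) = Add(Add(Mul(79, Pow(3148, -1)), 27284), Mul(5, I, Pow(2587, Rational(1, 2)))) = Add(Add(Mul(79, Rational(1, 3148)), 27284), Mul(5, I, Pow(2587, Rational(1, 2)))) = Add(Add(Rational(79, 3148), 27284), Mul(5, I, Pow(2587, Rational(1, 2)))) = Add(Rational(85890111, 3148), Mul(5, I, Pow(2587, Rational(1, 2))))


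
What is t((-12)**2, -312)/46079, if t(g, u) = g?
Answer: 144/46079 ≈ 0.0031251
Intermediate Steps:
t((-12)**2, -312)/46079 = (-12)**2/46079 = 144*(1/46079) = 144/46079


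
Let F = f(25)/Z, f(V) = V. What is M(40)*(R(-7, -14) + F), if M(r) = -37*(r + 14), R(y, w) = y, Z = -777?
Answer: 98352/7 ≈ 14050.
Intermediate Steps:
M(r) = -518 - 37*r (M(r) = -37*(14 + r) = -518 - 37*r)
F = -25/777 (F = 25/(-777) = 25*(-1/777) = -25/777 ≈ -0.032175)
M(40)*(R(-7, -14) + F) = (-518 - 37*40)*(-7 - 25/777) = (-518 - 1480)*(-5464/777) = -1998*(-5464/777) = 98352/7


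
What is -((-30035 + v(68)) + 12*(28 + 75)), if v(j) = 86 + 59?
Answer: 28654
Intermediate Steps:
v(j) = 145
-((-30035 + v(68)) + 12*(28 + 75)) = -((-30035 + 145) + 12*(28 + 75)) = -(-29890 + 12*103) = -(-29890 + 1236) = -1*(-28654) = 28654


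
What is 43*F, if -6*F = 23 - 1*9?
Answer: -301/3 ≈ -100.33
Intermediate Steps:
F = -7/3 (F = -(23 - 1*9)/6 = -(23 - 9)/6 = -1/6*14 = -7/3 ≈ -2.3333)
43*F = 43*(-7/3) = -301/3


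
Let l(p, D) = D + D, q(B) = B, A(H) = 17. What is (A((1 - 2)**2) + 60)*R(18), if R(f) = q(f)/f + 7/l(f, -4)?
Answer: 77/8 ≈ 9.6250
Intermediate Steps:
l(p, D) = 2*D
R(f) = 1/8 (R(f) = f/f + 7/((2*(-4))) = 1 + 7/(-8) = 1 + 7*(-1/8) = 1 - 7/8 = 1/8)
(A((1 - 2)**2) + 60)*R(18) = (17 + 60)*(1/8) = 77*(1/8) = 77/8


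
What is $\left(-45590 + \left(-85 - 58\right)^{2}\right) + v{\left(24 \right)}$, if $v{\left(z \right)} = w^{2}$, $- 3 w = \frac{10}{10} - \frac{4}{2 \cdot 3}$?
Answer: $- \frac{2036420}{81} \approx -25141.0$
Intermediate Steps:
$w = - \frac{1}{9}$ ($w = - \frac{\frac{10}{10} - \frac{4}{2 \cdot 3}}{3} = - \frac{10 \cdot \frac{1}{10} - \frac{4}{6}}{3} = - \frac{1 - \frac{2}{3}}{3} = \left(- \frac{1}{3}\right) \frac{1}{3} = - \frac{1}{9} \approx -0.11111$)
$v{\left(z \right)} = \frac{1}{81}$ ($v{\left(z \right)} = \left(- \frac{1}{9}\right)^{2} = \frac{1}{81}$)
$\left(-45590 + \left(-85 - 58\right)^{2}\right) + v{\left(24 \right)} = \left(-45590 + \left(-85 - 58\right)^{2}\right) + \frac{1}{81} = \left(-45590 + \left(-143\right)^{2}\right) + \frac{1}{81} = \left(-45590 + 20449\right) + \frac{1}{81} = -25141 + \frac{1}{81} = - \frac{2036420}{81}$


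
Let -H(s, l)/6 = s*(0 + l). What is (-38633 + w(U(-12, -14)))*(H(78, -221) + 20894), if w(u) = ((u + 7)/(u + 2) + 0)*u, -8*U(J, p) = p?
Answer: -28814545067/6 ≈ -4.8024e+9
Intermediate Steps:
H(s, l) = -6*l*s (H(s, l) = -6*s*(0 + l) = -6*s*l = -6*l*s)
U(J, p) = -p/8
w(u) = u*(7 + u)/(2 + u) (w(u) = ((7 + u)/(2 + u) + 0)*u = ((7 + u)/(2 + u))*u = u*(7 + u)/(2 + u))
(-38633 + w(U(-12, -14)))*(H(78, -221) + 20894) = (-38633 + (-⅛*(-14))*(7 - ⅛*(-14))/(2 - ⅛*(-14)))*(-6*(-221)*78 + 20894) = (-38633 + 7*(7 + 7/4)/(4*(2 + 7/4)))*(103428 + 20894) = (-38633 + (7/4)*(35/4)/(15/4))*124322 = (-38633 + (7/4)*(4/15)*(35/4))*124322 = (-38633 + 49/12)*124322 = -463547/12*124322 = -28814545067/6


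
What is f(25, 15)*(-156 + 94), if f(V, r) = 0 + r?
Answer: -930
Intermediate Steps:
f(V, r) = r
f(25, 15)*(-156 + 94) = 15*(-156 + 94) = 15*(-62) = -930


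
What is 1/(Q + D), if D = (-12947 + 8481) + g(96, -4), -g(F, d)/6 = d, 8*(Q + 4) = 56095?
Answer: 8/20527 ≈ 0.00038973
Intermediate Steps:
Q = 56063/8 (Q = -4 + (⅛)*56095 = -4 + 56095/8 = 56063/8 ≈ 7007.9)
g(F, d) = -6*d
D = -4442 (D = (-12947 + 8481) - 6*(-4) = -4466 + 24 = -4442)
1/(Q + D) = 1/(56063/8 - 4442) = 1/(20527/8) = 8/20527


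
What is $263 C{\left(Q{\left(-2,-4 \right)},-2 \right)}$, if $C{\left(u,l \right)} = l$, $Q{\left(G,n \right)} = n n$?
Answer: $-526$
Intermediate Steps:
$Q{\left(G,n \right)} = n^{2}$
$263 C{\left(Q{\left(-2,-4 \right)},-2 \right)} = 263 \left(-2\right) = -526$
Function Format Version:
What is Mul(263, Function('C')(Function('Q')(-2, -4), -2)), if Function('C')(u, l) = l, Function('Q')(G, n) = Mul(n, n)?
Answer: -526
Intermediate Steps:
Function('Q')(G, n) = Pow(n, 2)
Mul(263, Function('C')(Function('Q')(-2, -4), -2)) = Mul(263, -2) = -526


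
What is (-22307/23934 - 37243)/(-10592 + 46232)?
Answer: -891396269/853007760 ≈ -1.0450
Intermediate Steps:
(-22307/23934 - 37243)/(-10592 + 46232) = (-22307*1/23934 - 37243)/35640 = (-22307/23934 - 37243)*(1/35640) = -891396269/23934*1/35640 = -891396269/853007760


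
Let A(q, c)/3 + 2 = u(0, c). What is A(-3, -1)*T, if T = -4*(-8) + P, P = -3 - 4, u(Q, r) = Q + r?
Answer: -225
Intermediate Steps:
A(q, c) = -6 + 3*c (A(q, c) = -6 + 3*(0 + c) = -6 + 3*c)
P = -7
T = 25 (T = -4*(-8) - 7 = 32 - 7 = 25)
A(-3, -1)*T = (-6 + 3*(-1))*25 = (-6 - 3)*25 = -9*25 = -225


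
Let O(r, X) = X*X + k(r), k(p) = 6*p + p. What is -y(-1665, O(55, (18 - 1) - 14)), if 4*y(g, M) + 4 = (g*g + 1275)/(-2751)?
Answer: 232042/917 ≈ 253.04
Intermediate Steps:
k(p) = 7*p
O(r, X) = X² + 7*r (O(r, X) = X*X + 7*r = X² + 7*r)
y(g, M) = -4093/3668 - g²/11004 (y(g, M) = -1 + ((g*g + 1275)/(-2751))/4 = -1 + ((g² + 1275)*(-1/2751))/4 = -1 + ((1275 + g²)*(-1/2751))/4 = -1 + (-425/917 - g²/2751)/4 = -1 + (-425/3668 - g²/11004) = -4093/3668 - g²/11004)
-y(-1665, O(55, (18 - 1) - 14)) = -(-4093/3668 - 1/11004*(-1665)²) = -(-4093/3668 - 1/11004*2772225) = -(-4093/3668 - 924075/3668) = -1*(-232042/917) = 232042/917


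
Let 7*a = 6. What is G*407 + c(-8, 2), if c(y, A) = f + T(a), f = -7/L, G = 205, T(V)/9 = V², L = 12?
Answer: 49063325/588 ≈ 83441.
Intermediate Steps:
a = 6/7 (a = (⅐)*6 = 6/7 ≈ 0.85714)
T(V) = 9*V²
f = -7/12 ≈ -0.58333
c(y, A) = 3545/588 (c(y, A) = -7/12 + 9*(6/7)² = -7/12 + 9*(36/49) = -7/12 + 324/49 = 3545/588)
G*407 + c(-8, 2) = 205*407 + 3545/588 = 83435 + 3545/588 = 49063325/588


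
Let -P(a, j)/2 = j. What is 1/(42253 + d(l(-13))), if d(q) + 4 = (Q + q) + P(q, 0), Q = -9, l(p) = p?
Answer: 1/42227 ≈ 2.3682e-5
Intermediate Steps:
P(a, j) = -2*j
d(q) = -13 + q (d(q) = -4 + ((-9 + q) - 2*0) = -4 + ((-9 + q) + 0) = -4 + (-9 + q) = -13 + q)
1/(42253 + d(l(-13))) = 1/(42253 + (-13 - 13)) = 1/(42253 - 26) = 1/42227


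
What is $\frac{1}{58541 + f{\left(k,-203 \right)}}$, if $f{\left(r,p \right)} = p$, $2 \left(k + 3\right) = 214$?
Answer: $\frac{1}{58338} \approx 1.7141 \cdot 10^{-5}$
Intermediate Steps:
$k = 104$ ($k = -3 + \frac{1}{2} \cdot 214 = -3 + 107 = 104$)
$\frac{1}{58541 + f{\left(k,-203 \right)}} = \frac{1}{58541 - 203} = \frac{1}{58338}$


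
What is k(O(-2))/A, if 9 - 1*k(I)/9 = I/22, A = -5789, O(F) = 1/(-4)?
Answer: -7137/509432 ≈ -0.014010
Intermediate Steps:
O(F) = -1/4
k(I) = 81 - 9*I/22
k(O(-2))/A = (81 - 9/22*(-1/4))/(-5789) = (81 + 9/88)*(-1/5789) = (7137/88)*(-1/5789) = -7137/509432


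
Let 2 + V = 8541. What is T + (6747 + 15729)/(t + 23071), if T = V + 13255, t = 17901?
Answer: 223241561/10243 ≈ 21795.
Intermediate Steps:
V = 8539 (V = -2 + 8541 = 8539)
T = 21794 (T = 8539 + 13255 = 21794)
T + (6747 + 15729)/(t + 23071) = 21794 + (6747 + 15729)/(17901 + 23071) = 21794 + 22476/40972 = 21794 + 22476*(1/40972) = 21794 + 5619/10243 = 223241561/10243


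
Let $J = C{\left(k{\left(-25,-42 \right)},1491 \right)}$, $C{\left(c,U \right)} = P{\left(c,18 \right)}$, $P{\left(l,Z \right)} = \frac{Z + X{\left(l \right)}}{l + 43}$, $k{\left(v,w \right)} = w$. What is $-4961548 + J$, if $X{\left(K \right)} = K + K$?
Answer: $-4961614$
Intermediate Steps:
$X{\left(K \right)} = 2 K$
$P{\left(l,Z \right)} = \frac{Z + 2 l}{43 + l}$ ($P{\left(l,Z \right)} = \frac{Z + 2 l}{l + 43} = \frac{Z + 2 l}{43 + l}$)
$C{\left(c,U \right)} = \frac{18 + 2 c}{43 + c}$
$J = -66$ ($J = \frac{2 \left(9 - 42\right)}{43 - 42} = 2 \cdot 1^{-1} \left(-33\right) = 2 \cdot 1 \left(-33\right) = -66$)
$-4961548 + J = -4961548 - 66 = -4961614$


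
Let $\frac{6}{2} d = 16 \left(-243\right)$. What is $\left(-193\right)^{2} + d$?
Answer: $35953$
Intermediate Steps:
$d = -1296$ ($d = \frac{16 \left(-243\right)}{3} = \frac{1}{3} \left(-3888\right) = -1296$)
$\left(-193\right)^{2} + d = \left(-193\right)^{2} - 1296 = 37249 - 1296 = 35953$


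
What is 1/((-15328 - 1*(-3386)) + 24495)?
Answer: 1/12553 ≈ 7.9662e-5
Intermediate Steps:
1/((-15328 - 1*(-3386)) + 24495) = 1/((-15328 + 3386) + 24495) = 1/(-11942 + 24495) = 1/12553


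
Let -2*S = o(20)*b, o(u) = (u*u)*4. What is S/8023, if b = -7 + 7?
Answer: 0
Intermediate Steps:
o(u) = 4*u² (o(u) = u²*4 = 4*u²)
b = 0
S = 0 (S = -4*20²*0/2 = -4*400*0/2 = -800*0 = -½*0 = 0)
S/8023 = 0/8023 = 0*(1/8023) = 0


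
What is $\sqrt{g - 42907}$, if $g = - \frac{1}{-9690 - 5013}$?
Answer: $\frac{2 i \sqrt{13721240235}}{1131} \approx 207.14 i$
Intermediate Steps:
$g = \frac{1}{14703}$ ($g = - \frac{1}{-14703} = \left(-1\right) \left(- \frac{1}{14703}\right) = \frac{1}{14703} \approx 6.8013 \cdot 10^{-5}$)
$\sqrt{g - 42907} = \sqrt{\frac{1}{14703} - 42907} = \sqrt{- \frac{630861620}{14703}} = \frac{2 i \sqrt{13721240235}}{1131}$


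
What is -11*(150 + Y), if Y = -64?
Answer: -946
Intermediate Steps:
-11*(150 + Y) = -11*(150 - 64) = -11*86 = -946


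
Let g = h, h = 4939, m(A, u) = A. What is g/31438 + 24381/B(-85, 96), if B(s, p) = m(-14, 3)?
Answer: -2488379/1429 ≈ -1741.3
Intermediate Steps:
B(s, p) = -14
g = 4939
g/31438 + 24381/B(-85, 96) = 4939/31438 + 24381/(-14) = 4939*(1/31438) + 24381*(-1/14) = 449/2858 - 3483/2 = -2488379/1429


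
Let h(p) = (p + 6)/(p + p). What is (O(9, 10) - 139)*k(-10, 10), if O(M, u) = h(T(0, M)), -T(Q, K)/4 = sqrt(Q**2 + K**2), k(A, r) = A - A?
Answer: 0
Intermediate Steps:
k(A, r) = 0
T(Q, K) = -4*sqrt(K**2 + Q**2) (T(Q, K) = -4*sqrt(Q**2 + K**2) = -4*sqrt(K**2 + Q**2))
h(p) = (6 + p)/(2*p) (h(p) = (6 + p)/((2*p)) = (6 + p)*(1/(2*p)) = (6 + p)/(2*p))
O(M, u) = -(6 - 4*sqrt(M**2))/(8*sqrt(M**2)) (O(M, u) = (6 - 4*sqrt(M**2 + 0**2))/(2*((-4*sqrt(M**2 + 0**2)))) = (6 - 4*sqrt(M**2 + 0))/(2*((-4*sqrt(M**2 + 0)))) = (6 - 4*sqrt(M**2))/(2*((-4*sqrt(M**2)))) = (-1/(4*sqrt(M**2)))*(6 - 4*sqrt(M**2))/2 = -(6 - 4*sqrt(M**2))/(8*sqrt(M**2)))
(O(9, 10) - 139)*k(-10, 10) = ((1/2 - 3/(4*sqrt(9**2))) - 139)*0 = ((1/2 - 3/(4*sqrt(81))) - 139)*0 = ((1/2 - 3/4*1/9) - 139)*0 = ((1/2 - 1/12) - 139)*0 = (5/12 - 139)*0 = -1663/12*0 = 0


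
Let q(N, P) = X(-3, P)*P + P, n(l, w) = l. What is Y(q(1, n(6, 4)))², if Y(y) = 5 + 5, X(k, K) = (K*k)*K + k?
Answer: 100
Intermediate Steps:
X(k, K) = k + k*K² (X(k, K) = k*K² + k = k + k*K²)
q(N, P) = P + P*(-3 - 3*P²) (q(N, P) = (-3*(1 + P²))*P + P = (-3 - 3*P²)*P + P = P*(-3 - 3*P²) + P = P + P*(-3 - 3*P²))
Y(y) = 10
Y(q(1, n(6, 4)))² = 10² = 100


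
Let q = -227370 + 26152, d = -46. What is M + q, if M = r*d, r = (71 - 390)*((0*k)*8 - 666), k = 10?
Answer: -9974102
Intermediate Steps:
r = 212454 (r = (71 - 390)*((0*10)*8 - 666) = -319*(0*8 - 666) = -319*(0 - 666) = -319*(-666) = 212454)
q = -201218
M = -9772884 (M = 212454*(-46) = -9772884)
M + q = -9772884 - 201218 = -9974102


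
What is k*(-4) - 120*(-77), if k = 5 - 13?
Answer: 9272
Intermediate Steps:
k = -8
k*(-4) - 120*(-77) = -8*(-4) - 120*(-77) = 32 + 9240 = 9272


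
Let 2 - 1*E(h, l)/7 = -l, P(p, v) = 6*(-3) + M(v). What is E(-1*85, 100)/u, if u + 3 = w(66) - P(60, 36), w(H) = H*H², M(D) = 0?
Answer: 34/13691 ≈ 0.0024834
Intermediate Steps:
P(p, v) = -18 (P(p, v) = 6*(-3) + 0 = -18 + 0 = -18)
w(H) = H³
E(h, l) = 14 + 7*l (E(h, l) = 14 - (-7)*l = 14 + 7*l)
u = 287511 (u = -3 + (66³ - 1*(-18)) = -3 + (287496 + 18) = -3 + 287514 = 287511)
E(-1*85, 100)/u = (14 + 7*100)/287511 = (14 + 700)*(1/287511) = 714*(1/287511) = 34/13691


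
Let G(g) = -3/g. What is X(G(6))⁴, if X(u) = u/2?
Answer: 1/256 ≈ 0.0039063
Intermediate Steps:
X(u) = u/2 (X(u) = u*(½) = u/2)
X(G(6))⁴ = ((-3/6)/2)⁴ = ((-3*⅙)/2)⁴ = ((½)*(-½))⁴ = (-¼)⁴ = 1/256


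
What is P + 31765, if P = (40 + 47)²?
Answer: 39334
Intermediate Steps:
P = 7569 (P = 87² = 7569)
P + 31765 = 7569 + 31765 = 39334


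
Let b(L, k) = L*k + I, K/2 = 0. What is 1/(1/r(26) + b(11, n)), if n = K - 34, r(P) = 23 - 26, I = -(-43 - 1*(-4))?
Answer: -3/1006 ≈ -0.0029821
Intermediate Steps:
K = 0 (K = 2*0 = 0)
I = 39 (I = -(-43 + 4) = -1*(-39) = 39)
r(P) = -3
n = -34 (n = 0 - 34 = -34)
b(L, k) = 39 + L*k (b(L, k) = L*k + 39 = 39 + L*k)
1/(1/r(26) + b(11, n)) = 1/(1/(-3) + (39 + 11*(-34))) = 1/(-⅓ + (39 - 374)) = 1/(-⅓ - 335) = 1/(-1006/3) = -3/1006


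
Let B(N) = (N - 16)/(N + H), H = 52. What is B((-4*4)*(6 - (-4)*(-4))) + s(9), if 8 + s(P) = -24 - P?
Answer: -2137/53 ≈ -40.321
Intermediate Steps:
B(N) = (-16 + N)/(52 + N) (B(N) = (N - 16)/(N + 52) = (-16 + N)/(52 + N))
s(P) = -32 - P (s(P) = -8 + (-24 - P) = -32 - P)
B((-4*4)*(6 - (-4)*(-4))) + s(9) = (-16 + (-4*4)*(6 - (-4)*(-4)))/(52 + (-4*4)*(6 - (-4)*(-4))) + (-32 - 1*9) = (-16 - 16*(6 - 1*16))/(52 - 16*(6 - 1*16)) + (-32 - 9) = (-16 - 16*(6 - 16))/(52 - 16*(6 - 16)) - 41 = (-16 - 16*(-10))/(52 - 16*(-10)) - 41 = (-16 + 160)/(52 + 160) - 41 = 144/212 - 41 = (1/212)*144 - 41 = 36/53 - 41 = -2137/53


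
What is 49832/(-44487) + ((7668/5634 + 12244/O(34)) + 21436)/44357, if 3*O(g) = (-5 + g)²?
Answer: -330297162120202/519440274114147 ≈ -0.63587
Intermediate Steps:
O(g) = (-5 + g)²/3
49832/(-44487) + ((7668/5634 + 12244/O(34)) + 21436)/44357 = 49832/(-44487) + ((7668/5634 + 12244/(((-5 + 34)²/3))) + 21436)/44357 = 49832*(-1/44487) + ((7668*(1/5634) + 12244/(((⅓)*29²))) + 21436)*(1/44357) = -49832/44487 + ((426/313 + 12244/(((⅓)*841))) + 21436)*(1/44357) = -49832/44487 + ((426/313 + 12244/(841/3)) + 21436)*(1/44357) = -49832/44487 + ((426/313 + 12244*(3/841)) + 21436)*(1/44357) = -49832/44487 + ((426/313 + 36732/841) + 21436)*(1/44357) = -49832/44487 + (11855382/263233 + 21436)*(1/44357) = -49832/44487 + (5654517970/263233)*(1/44357) = -49832/44487 + 5654517970/11676226181 = -330297162120202/519440274114147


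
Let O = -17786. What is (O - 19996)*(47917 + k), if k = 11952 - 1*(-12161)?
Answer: -2721437460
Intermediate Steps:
k = 24113 (k = 11952 + 12161 = 24113)
(O - 19996)*(47917 + k) = (-17786 - 19996)*(47917 + 24113) = -37782*72030 = -2721437460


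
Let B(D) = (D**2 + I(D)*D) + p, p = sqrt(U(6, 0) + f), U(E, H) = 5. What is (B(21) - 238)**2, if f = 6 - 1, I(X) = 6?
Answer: (329 + sqrt(10))**2 ≈ 1.1033e+5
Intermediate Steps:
f = 5
p = sqrt(10) (p = sqrt(5 + 5) = sqrt(10) ≈ 3.1623)
B(D) = sqrt(10) + D**2 + 6*D (B(D) = (D**2 + 6*D) + sqrt(10) = sqrt(10) + D**2 + 6*D)
(B(21) - 238)**2 = ((sqrt(10) + 21**2 + 6*21) - 238)**2 = ((sqrt(10) + 441 + 126) - 238)**2 = ((567 + sqrt(10)) - 238)**2 = (329 + sqrt(10))**2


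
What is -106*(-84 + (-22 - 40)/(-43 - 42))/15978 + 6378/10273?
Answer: 8184828152/6976034745 ≈ 1.1733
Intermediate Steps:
-106*(-84 + (-22 - 40)/(-43 - 42))/15978 + 6378/10273 = -106*(-84 - 62/(-85))*(1/15978) + 6378*(1/10273) = -106*(-84 - 62*(-1/85))*(1/15978) + 6378/10273 = -106*(-84 + 62/85)*(1/15978) + 6378/10273 = -106*(-7078/85)*(1/15978) + 6378/10273 = (750268/85)*(1/15978) + 6378/10273 = 375134/679065 + 6378/10273 = 8184828152/6976034745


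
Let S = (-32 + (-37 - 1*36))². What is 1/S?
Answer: 1/11025 ≈ 9.0703e-5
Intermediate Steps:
S = 11025 (S = (-32 + (-37 - 36))² = (-32 - 73)² = (-105)² = 11025)
1/S = 1/11025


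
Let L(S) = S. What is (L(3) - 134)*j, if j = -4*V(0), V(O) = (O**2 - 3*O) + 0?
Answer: 0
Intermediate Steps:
V(O) = O**2 - 3*O
j = 0 (j = -0*(-3 + 0) = -0*(-3) = -4*0 = 0)
(L(3) - 134)*j = (3 - 134)*0 = -131*0 = 0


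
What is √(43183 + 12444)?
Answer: √55627 ≈ 235.85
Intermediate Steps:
√(43183 + 12444) = √55627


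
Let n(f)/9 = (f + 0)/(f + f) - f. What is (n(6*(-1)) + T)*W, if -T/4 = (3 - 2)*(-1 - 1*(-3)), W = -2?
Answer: -101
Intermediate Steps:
n(f) = 9/2 - 9*f (n(f) = 9*((f + 0)/(f + f) - f) = 9*(f/((2*f)) - f) = 9*(f*(1/(2*f)) - f) = 9*(1/2 - f) = 9/2 - 9*f)
T = -8 (T = -4*(3 - 2)*(-1 - 1*(-3)) = -4*(-1 + 3) = -4*2 = -8)
(n(6*(-1)) + T)*W = ((9/2 - 54*(-1)) - 8)*(-2) = ((9/2 - 9*(-6)) - 8)*(-2) = ((9/2 + 54) - 8)*(-2) = (117/2 - 8)*(-2) = (101/2)*(-2) = -101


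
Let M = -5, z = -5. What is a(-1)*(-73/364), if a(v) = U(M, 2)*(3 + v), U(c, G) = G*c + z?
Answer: 1095/182 ≈ 6.0165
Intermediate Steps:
U(c, G) = -5 + G*c (U(c, G) = G*c - 5 = -5 + G*c)
a(v) = -45 - 15*v (a(v) = (-5 + 2*(-5))*(3 + v) = (-5 - 10)*(3 + v) = -15*(3 + v) = -45 - 15*v)
a(-1)*(-73/364) = (-45 - 15*(-1))*(-73/364) = (-45 + 15)*(-73*1/364) = -30*(-73/364) = 1095/182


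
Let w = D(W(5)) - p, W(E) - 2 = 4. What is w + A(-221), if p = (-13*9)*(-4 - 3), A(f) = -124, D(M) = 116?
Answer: -827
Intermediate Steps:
W(E) = 6 (W(E) = 2 + 4 = 6)
p = 819 (p = -117*(-7) = 819)
w = -703 (w = 116 - 1*819 = 116 - 819 = -703)
w + A(-221) = -703 - 124 = -827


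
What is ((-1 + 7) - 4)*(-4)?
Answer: -8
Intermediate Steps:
((-1 + 7) - 4)*(-4) = (6 - 4)*(-4) = 2*(-4) = -8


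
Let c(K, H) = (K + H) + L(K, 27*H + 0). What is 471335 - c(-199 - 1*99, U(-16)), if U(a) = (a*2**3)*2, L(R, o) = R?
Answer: 472187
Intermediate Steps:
U(a) = 16*a (U(a) = (a*8)*2 = (8*a)*2 = 16*a)
c(K, H) = H + 2*K (c(K, H) = (K + H) + K = (H + K) + K = H + 2*K)
471335 - c(-199 - 1*99, U(-16)) = 471335 - (16*(-16) + 2*(-199 - 1*99)) = 471335 - (-256 + 2*(-199 - 99)) = 471335 - (-256 + 2*(-298)) = 471335 - (-256 - 596) = 471335 - 1*(-852) = 471335 + 852 = 472187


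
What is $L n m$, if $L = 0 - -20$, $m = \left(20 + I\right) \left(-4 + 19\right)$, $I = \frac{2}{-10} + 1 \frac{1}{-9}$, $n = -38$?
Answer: $- \frac{673360}{3} \approx -2.2445 \cdot 10^{5}$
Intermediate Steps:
$I = - \frac{14}{45}$ ($I = 2 \left(- \frac{1}{10}\right) + 1 \left(- \frac{1}{9}\right) = - \frac{1}{5} - \frac{1}{9} = - \frac{14}{45} \approx -0.31111$)
$m = \frac{886}{3}$ ($m = \left(20 - \frac{14}{45}\right) \left(-4 + 19\right) = \frac{886}{45} \cdot 15 = \frac{886}{3} \approx 295.33$)
$L = 20$ ($L = 0 + 20 = 20$)
$L n m = 20 \left(-38\right) \frac{886}{3} = \left(-760\right) \frac{886}{3} = - \frac{673360}{3}$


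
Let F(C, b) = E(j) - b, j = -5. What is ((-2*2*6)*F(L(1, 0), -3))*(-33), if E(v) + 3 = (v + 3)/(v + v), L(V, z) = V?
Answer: 792/5 ≈ 158.40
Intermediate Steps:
E(v) = -3 + (3 + v)/(2*v) (E(v) = -3 + (v + 3)/(v + v) = -3 + (3 + v)/((2*v)) = -3 + (3 + v)*(1/(2*v)) = -3 + (3 + v)/(2*v))
F(C, b) = -14/5 - b (F(C, b) = (1/2)*(3 - 5*(-5))/(-5) - b = (1/2)*(-1/5)*(3 + 25) - b = (1/2)*(-1/5)*28 - b = -14/5 - b)
((-2*2*6)*F(L(1, 0), -3))*(-33) = ((-2*2*6)*(-14/5 - 1*(-3)))*(-33) = ((-4*6)*(-14/5 + 3))*(-33) = -24*1/5*(-33) = -24/5*(-33) = 792/5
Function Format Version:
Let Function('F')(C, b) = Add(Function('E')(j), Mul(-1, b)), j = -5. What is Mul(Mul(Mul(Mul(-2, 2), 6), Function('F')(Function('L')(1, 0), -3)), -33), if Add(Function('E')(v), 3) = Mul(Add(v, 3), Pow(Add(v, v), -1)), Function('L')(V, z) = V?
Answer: Rational(792, 5) ≈ 158.40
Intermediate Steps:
Function('E')(v) = Add(-3, Mul(Rational(1, 2), Pow(v, -1), Add(3, v))) (Function('E')(v) = Add(-3, Mul(Add(v, 3), Pow(Add(v, v), -1))) = Add(-3, Mul(Add(3, v), Pow(Mul(2, v), -1))) = Add(-3, Mul(Add(3, v), Mul(Rational(1, 2), Pow(v, -1)))) = Add(-3, Mul(Rational(1, 2), Pow(v, -1), Add(3, v))))
Function('F')(C, b) = Add(Rational(-14, 5), Mul(-1, b)) (Function('F')(C, b) = Add(Mul(Rational(1, 2), Pow(-5, -1), Add(3, Mul(-5, -5))), Mul(-1, b)) = Add(Mul(Rational(1, 2), Rational(-1, 5), Add(3, 25)), Mul(-1, b)) = Add(Mul(Rational(1, 2), Rational(-1, 5), 28), Mul(-1, b)) = Add(Rational(-14, 5), Mul(-1, b)))
Mul(Mul(Mul(Mul(-2, 2), 6), Function('F')(Function('L')(1, 0), -3)), -33) = Mul(Mul(Mul(Mul(-2, 2), 6), Add(Rational(-14, 5), Mul(-1, -3))), -33) = Mul(Mul(Mul(-4, 6), Add(Rational(-14, 5), 3)), -33) = Mul(Mul(-24, Rational(1, 5)), -33) = Mul(Rational(-24, 5), -33) = Rational(792, 5)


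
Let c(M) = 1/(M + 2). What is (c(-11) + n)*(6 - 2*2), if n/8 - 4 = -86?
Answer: -11810/9 ≈ -1312.2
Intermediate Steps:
n = -656 (n = 32 + 8*(-86) = 32 - 688 = -656)
c(M) = 1/(2 + M)
(c(-11) + n)*(6 - 2*2) = (1/(2 - 11) - 656)*(6 - 2*2) = (1/(-9) - 656)*(6 - 4) = (-⅑ - 656)*2 = -5905/9*2 = -11810/9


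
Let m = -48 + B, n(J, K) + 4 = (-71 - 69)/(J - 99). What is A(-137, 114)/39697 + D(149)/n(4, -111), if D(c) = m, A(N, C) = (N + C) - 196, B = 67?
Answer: -14341129/1905456 ≈ -7.5264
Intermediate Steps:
n(J, K) = -4 - 140/(-99 + J) (n(J, K) = -4 + (-71 - 69)/(J - 99) = -4 - 140/(-99 + J))
A(N, C) = -196 + C + N (A(N, C) = (C + N) - 196 = -196 + C + N)
m = 19 (m = -48 + 67 = 19)
D(c) = 19
A(-137, 114)/39697 + D(149)/n(4, -111) = (-196 + 114 - 137)/39697 + 19/((4*(64 - 1*4)/(-99 + 4))) = -219*1/39697 + 19/((4*(64 - 4)/(-95))) = -219/39697 + 19/((4*(-1/95)*60)) = -219/39697 + 19/(-48/19) = -219/39697 + 19*(-19/48) = -219/39697 - 361/48 = -14341129/1905456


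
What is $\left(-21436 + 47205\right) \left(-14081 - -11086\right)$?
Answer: $-77178155$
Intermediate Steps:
$\left(-21436 + 47205\right) \left(-14081 - -11086\right) = 25769 \left(-14081 + 11086\right) = 25769 \left(-2995\right) = -77178155$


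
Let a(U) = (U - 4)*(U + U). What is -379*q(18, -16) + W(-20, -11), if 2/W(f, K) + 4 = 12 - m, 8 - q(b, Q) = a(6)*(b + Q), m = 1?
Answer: 106122/7 ≈ 15160.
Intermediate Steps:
a(U) = 2*U*(-4 + U) (a(U) = (-4 + U)*(2*U) = 2*U*(-4 + U))
q(b, Q) = 8 - 24*Q - 24*b (q(b, Q) = 8 - 2*6*(-4 + 6)*(b + Q) = 8 - 2*6*2*(Q + b) = 8 - 24*(Q + b) = 8 - (24*Q + 24*b) = 8 + (-24*Q - 24*b) = 8 - 24*Q - 24*b)
W(f, K) = 2/7 (W(f, K) = 2/(-4 + (12 - 1*1)) = 2/(-4 + (12 - 1)) = 2/(-4 + 11) = 2/7)
-379*q(18, -16) + W(-20, -11) = -379*(8 - 24*(-16) - 24*18) + 2/7 = -379*(8 + 384 - 432) + 2/7 = -379*(-40) + 2/7 = 15160 + 2/7 = 106122/7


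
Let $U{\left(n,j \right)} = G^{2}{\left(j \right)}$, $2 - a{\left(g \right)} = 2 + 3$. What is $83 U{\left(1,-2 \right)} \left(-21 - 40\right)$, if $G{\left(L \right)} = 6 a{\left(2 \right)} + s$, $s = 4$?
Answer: $-992348$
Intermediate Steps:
$a{\left(g \right)} = -3$ ($a{\left(g \right)} = 2 - \left(2 + 3\right) = 2 - 5 = -3$)
$G{\left(L \right)} = -14$ ($G{\left(L \right)} = 6 \left(-3\right) + 4 = -18 + 4 = -14$)
$U{\left(n,j \right)} = 196$ ($U{\left(n,j \right)} = \left(-14\right)^{2} = 196$)
$83 U{\left(1,-2 \right)} \left(-21 - 40\right) = 83 \cdot 196 \left(-21 - 40\right) = 16268 \left(-21 - 40\right) = 16268 \left(-61\right) = -992348$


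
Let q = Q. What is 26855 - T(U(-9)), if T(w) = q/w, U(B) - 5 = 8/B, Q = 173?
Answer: 992078/37 ≈ 26813.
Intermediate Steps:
q = 173
U(B) = 5 + 8/B
T(w) = 173/w
26855 - T(U(-9)) = 26855 - 173/(5 + 8/(-9)) = 26855 - 173/(5 + 8*(-⅑)) = 26855 - 173/(5 - 8/9) = 26855 - 173/37/9 = 26855 - 173*9/37 = 26855 - 1*1557/37 = 26855 - 1557/37 = 992078/37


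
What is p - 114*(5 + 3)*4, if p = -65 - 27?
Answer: -3740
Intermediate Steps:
p = -92
p - 114*(5 + 3)*4 = -92 - 114*(5 + 3)*4 = -92 - 912*4 = -92 - 114*32 = -92 - 3648 = -3740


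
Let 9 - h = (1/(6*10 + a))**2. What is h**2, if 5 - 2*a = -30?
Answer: 46751520841/577200625 ≈ 80.997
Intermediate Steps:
a = 35/2 (a = 5/2 - 1/2*(-30) = 5/2 + 15 = 35/2 ≈ 17.500)
h = 216221/24025 (h = 9 - (1/(6*10 + 35/2))**2 = 9 - (1/(60 + 35/2))**2 = 9 - (1/(155/2))**2 = 9 - (2/155)**2 = 9 - 1*4/24025 = 9 - 4/24025 = 216221/24025 ≈ 8.9998)
h**2 = (216221/24025)**2 = 46751520841/577200625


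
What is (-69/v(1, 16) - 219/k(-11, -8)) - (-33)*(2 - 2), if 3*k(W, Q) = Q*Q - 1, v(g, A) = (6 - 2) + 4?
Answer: -1067/56 ≈ -19.054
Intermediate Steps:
v(g, A) = 8 (v(g, A) = 4 + 4 = 8)
k(W, Q) = -⅓ + Q²/3 (k(W, Q) = (Q*Q - 1)/3 = (Q² - 1)/3 = (-1 + Q²)/3 = -⅓ + Q²/3)
(-69/v(1, 16) - 219/k(-11, -8)) - (-33)*(2 - 2) = (-69/8 - 219/(-⅓ + (⅓)*(-8)²)) - (-33)*(2 - 2) = (-69*⅛ - 219/(-⅓ + (⅓)*64)) - (-33)*0 = (-69/8 - 219/(-⅓ + 64/3)) - 1*0 = (-69/8 - 219/21) + 0 = (-69/8 - 219*1/21) + 0 = (-69/8 - 73/7) + 0 = -1067/56 + 0 = -1067/56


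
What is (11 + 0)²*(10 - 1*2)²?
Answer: 7744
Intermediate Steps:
(11 + 0)²*(10 - 1*2)² = 11²*(10 - 2)² = 121*8² = 121*64 = 7744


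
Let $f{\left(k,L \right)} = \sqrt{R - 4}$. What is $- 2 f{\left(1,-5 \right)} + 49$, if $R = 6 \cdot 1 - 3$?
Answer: $49 - 2 i \approx 49.0 - 2.0 i$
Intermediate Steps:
$R = 3$ ($R = 6 - 3 = 3$)
$f{\left(k,L \right)} = i$ ($f{\left(k,L \right)} = \sqrt{3 - 4} = \sqrt{-1} = i$)
$- 2 f{\left(1,-5 \right)} + 49 = - 2 i + 49 = 49 - 2 i$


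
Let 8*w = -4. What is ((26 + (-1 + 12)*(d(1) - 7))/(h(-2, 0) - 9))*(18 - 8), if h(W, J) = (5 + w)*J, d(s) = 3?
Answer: 20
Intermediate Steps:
w = -1/2 (w = (1/8)*(-4) = -1/2 ≈ -0.50000)
h(W, J) = 9*J/2 (h(W, J) = (5 - 1/2)*J = 9*J/2)
((26 + (-1 + 12)*(d(1) - 7))/(h(-2, 0) - 9))*(18 - 8) = ((26 + (-1 + 12)*(3 - 7))/((9/2)*0 - 9))*(18 - 8) = ((26 + 11*(-4))/(0 - 9))*10 = ((26 - 44)/(-9))*10 = -18*(-1/9)*10 = 2*10 = 20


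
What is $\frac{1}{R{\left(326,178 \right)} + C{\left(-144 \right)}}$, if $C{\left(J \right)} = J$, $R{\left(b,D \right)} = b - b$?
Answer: $- \frac{1}{144} \approx -0.0069444$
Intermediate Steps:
$R{\left(b,D \right)} = 0$
$\frac{1}{R{\left(326,178 \right)} + C{\left(-144 \right)}} = \frac{1}{0 - 144} = \frac{1}{-144} = - \frac{1}{144}$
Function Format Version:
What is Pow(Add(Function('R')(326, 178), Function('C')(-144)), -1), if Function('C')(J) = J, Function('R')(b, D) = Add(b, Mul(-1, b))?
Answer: Rational(-1, 144) ≈ -0.0069444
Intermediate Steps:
Function('R')(b, D) = 0
Pow(Add(Function('R')(326, 178), Function('C')(-144)), -1) = Pow(Add(0, -144), -1) = Pow(-144, -1) = Rational(-1, 144)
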